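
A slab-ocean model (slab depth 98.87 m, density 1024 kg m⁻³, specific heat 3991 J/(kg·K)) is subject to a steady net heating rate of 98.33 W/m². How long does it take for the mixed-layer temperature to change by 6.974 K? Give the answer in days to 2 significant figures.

Areal heat capacity C = ρ c_p D = 1024 × 3991 × 98.87 = 4.04×10^8 J/(m^2 K).
Time required: Δt = C ΔT / F = 4.04×10^8 × 6.974 / 98.33 = 2.87×10^7 s.
In days: 2.87×10^7 s / (86400 s/day) = 332 days.

330 days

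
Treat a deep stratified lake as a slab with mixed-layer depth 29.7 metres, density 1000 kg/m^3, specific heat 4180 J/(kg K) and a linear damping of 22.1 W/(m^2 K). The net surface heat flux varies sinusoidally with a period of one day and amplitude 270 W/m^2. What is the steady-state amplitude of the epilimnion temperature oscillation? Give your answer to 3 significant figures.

0.0299 K

Areal heat capacity C = ρ c_p D = 1000 × 4180 × 29.7 = 1.24×10^8 J m⁻² K⁻¹.
Angular frequency ω = 2π / T = 2π / 86400 s = 7.27×10^-5 s⁻¹.
√((Cω)² + λ²) = √((9030)² + 22.1²) = 9030 W/(m²·K).
Amplitude A = F₀ / √((Cω)²+λ²) = 270 / 9030 = 0.0299 K.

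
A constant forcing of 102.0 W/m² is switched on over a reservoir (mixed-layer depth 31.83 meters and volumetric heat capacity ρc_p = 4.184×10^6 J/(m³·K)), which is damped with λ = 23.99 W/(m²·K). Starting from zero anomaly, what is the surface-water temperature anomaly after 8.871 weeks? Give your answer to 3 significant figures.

Areal heat capacity C = ρc_p × D = 4.184×10^6 × 31.83 = 1.33×10^8 J m⁻² K⁻¹.
τ = C / λ = 1.33×10^8 / 23.99 = 5.55×10^6 s.
Equilibrium anomaly ΔT_eq = F / λ = 102.0 / 23.99 = 4.25 K.
t = 8.871 weeks = 5.37×10^6 s, so t/τ = 0.966.
ΔT(t) = ΔT_eq (1 − e^(−t/τ)) = 4.25 × (1 − e^−0.966) = 2.63 K.

2.63 K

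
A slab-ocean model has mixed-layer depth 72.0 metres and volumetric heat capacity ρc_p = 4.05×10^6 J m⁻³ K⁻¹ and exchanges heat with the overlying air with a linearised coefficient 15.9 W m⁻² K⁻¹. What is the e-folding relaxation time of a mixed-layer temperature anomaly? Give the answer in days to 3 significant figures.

Areal heat capacity C = ρc_p × D = 4.05×10^6 × 72.0 = 2.92×10^8 J/(m²·K).
Relaxation time τ = C / λ = 2.92×10^8 / 15.9 = 1.83×10^7 s.
In days: 1.83×10^7 s / (86400 s/day) = 212 days.

212 days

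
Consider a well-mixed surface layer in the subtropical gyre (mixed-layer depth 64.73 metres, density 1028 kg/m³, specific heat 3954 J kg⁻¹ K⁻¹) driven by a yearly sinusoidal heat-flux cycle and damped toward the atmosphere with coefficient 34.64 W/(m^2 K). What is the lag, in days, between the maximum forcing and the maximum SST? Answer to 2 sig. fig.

57 days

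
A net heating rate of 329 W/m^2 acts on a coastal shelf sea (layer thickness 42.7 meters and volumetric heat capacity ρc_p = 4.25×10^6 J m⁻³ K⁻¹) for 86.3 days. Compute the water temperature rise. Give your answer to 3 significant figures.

Areal heat capacity C = ρc_p × D = 4.25×10^6 × 42.7 = 1.81×10^8 J/(m^2 K).
Net heat input Q = F Δt = 329 × (86.3 days × 86400 s/day) = 2.45×10^9 J/m².
ΔT = Q / C = 2.45×10^9 / 1.81×10^8 = 13.5 K.

13.5 K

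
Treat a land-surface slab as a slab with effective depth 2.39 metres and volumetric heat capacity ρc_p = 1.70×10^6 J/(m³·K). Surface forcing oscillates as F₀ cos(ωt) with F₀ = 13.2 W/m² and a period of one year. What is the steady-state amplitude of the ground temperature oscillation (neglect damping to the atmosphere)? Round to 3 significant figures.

16.3 K

Areal heat capacity C = ρc_p × D = 1.70×10^6 × 2.39 = 4.06×10^6 J/(m^2 K).
Angular frequency ω = 2π / T = 2π / 3.15×10^7 s = 1.99×10^-7 s⁻¹.
Cω = 4.06×10^6 × 1.99×10^-7 = 0.810 W/(m²·K).
Amplitude A = F₀ / (Cω) = 13.2 / 0.810 = 16.3 K.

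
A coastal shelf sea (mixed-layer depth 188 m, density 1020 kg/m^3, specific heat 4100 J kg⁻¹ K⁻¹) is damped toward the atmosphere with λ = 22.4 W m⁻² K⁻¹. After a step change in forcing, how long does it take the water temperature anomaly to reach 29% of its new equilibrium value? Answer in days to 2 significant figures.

140 days

Areal heat capacity C = ρ c_p D = 1020 × 4100 × 188 = 7.86×10^8 J m⁻² K⁻¹.
τ = C / λ = 7.86×10^8 / 22.4 = 3.51×10^7 s.
Fraction reached: 1 − e^(−t/τ) = 0.29 ⇒ t = −τ ln(1 − 0.29) = τ × 0.342.
t = 1.20×10^7 s = 139 days.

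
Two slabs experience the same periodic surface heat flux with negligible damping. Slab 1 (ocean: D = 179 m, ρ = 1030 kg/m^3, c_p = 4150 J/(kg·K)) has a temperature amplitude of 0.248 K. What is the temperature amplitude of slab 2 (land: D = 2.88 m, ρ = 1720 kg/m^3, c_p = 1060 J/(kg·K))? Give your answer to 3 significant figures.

C_ocean = 7.65×10^8 J/(m²·K); C_land = 5.25×10^6 J/(m²·K).
A ∝ 1/C ⇒ A_land = A_ocean × C_ocean/C_land = 0.248 × 146 = 36.1 K.

36.1 K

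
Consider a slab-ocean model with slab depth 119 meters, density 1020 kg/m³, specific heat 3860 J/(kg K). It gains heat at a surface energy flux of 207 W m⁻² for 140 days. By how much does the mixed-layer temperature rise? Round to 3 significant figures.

5.34 K

Areal heat capacity C = ρ c_p D = 1020 × 3860 × 119 = 4.69×10^8 J m⁻² K⁻¹.
Net heat input Q = F Δt = 207 × (140 days × 86400 s/day) = 2.50×10^9 J/m².
ΔT = Q / C = 2.50×10^9 / 4.69×10^8 = 5.34 K.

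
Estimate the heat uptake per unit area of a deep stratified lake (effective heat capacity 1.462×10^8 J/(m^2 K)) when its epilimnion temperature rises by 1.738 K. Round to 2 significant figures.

Areal heat capacity C = 1.462×10^8 J/(m^2 K) (given).
ΔQ = C ΔT = 1.46×10^8 × 1.738 = 2.54×10^8 J/m².

2.5×10^8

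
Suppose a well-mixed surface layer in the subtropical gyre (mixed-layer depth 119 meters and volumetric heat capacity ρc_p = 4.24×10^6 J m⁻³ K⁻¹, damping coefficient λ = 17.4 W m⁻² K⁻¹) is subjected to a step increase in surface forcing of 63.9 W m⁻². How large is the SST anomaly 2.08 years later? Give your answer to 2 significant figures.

3.3 K

Areal heat capacity C = ρc_p × D = 4.24×10^6 × 119 = 5.05×10^8 J m⁻² K⁻¹.
τ = C / λ = 5.05×10^8 / 17.4 = 2.90×10^7 s.
Equilibrium anomaly ΔT_eq = F / λ = 63.9 / 17.4 = 3.67 K.
t = 2.08 years = 6.56×10^7 s, so t/τ = 2.26.
ΔT(t) = ΔT_eq (1 − e^(−t/τ)) = 3.67 × (1 − e^−2.26) = 3.29 K.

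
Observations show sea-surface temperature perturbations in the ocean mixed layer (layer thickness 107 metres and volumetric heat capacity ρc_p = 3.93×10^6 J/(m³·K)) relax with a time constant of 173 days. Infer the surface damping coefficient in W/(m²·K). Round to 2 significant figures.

28

Areal heat capacity C = ρc_p × D = 3.93×10^6 × 107 = 4.21×10^8 J m⁻² K⁻¹.
τ = 173 days = 1.49×10^7 s.
λ = C / τ = 4.21×10^8 / 1.49×10^7 = 28.1 W/(m²·K).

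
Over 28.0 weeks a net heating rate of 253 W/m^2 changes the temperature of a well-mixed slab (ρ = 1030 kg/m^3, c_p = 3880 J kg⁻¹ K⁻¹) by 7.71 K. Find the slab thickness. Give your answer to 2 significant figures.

140 m

Heat input Q = F Δt = 253 × 1.69×10^7 s = 4.28×10^9 J/m².
Required areal heat capacity C = Q / ΔT = 5.56×10^8 J/(m²·K).
Depth D = C / (ρ c_p) = 5.56×10^8 / (1030 × 3880) = 139 m.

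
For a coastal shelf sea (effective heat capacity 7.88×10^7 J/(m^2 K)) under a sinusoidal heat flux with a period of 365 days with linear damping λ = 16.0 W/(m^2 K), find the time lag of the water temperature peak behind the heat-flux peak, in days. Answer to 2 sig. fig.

45 days

Areal heat capacity C = 7.88×10^7 J/(m^2 K) (given).
ω = 2π / 3.15×10^7 s = 1.99×10^-7 s⁻¹.
Phase lag φ = arctan(Cω/λ) = arctan(15.7/16.0) = 0.776 rad.
Time lag = φ / ω = 0.776 / 1.99×10^-7 = 3.89×10^6 s = 45.1 days.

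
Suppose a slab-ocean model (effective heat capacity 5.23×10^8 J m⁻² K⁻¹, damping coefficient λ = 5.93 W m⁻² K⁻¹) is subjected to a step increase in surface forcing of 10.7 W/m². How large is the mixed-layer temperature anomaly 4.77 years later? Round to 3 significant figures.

Areal heat capacity C = 5.23×10^8 J m⁻² K⁻¹ (given).
τ = C / λ = 5.23×10^8 / 5.93 = 8.82×10^7 s.
Equilibrium anomaly ΔT_eq = F / λ = 10.7 / 5.93 = 1.80 K.
t = 4.77 years = 1.51×10^8 s, so t/τ = 1.71.
ΔT(t) = ΔT_eq (1 − e^(−t/τ)) = 1.80 × (1 − e^−1.71) = 1.48 K.

1.48 K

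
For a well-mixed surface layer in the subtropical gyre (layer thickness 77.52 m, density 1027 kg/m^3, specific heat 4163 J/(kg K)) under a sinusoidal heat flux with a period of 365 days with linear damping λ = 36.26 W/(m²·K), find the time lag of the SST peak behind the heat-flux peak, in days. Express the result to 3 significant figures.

Areal heat capacity C = ρ c_p D = 1027 × 4163 × 77.52 = 3.31×10^8 J/(m²·K).
ω = 2π / 3.15×10^7 s = 1.99×10^-7 s⁻¹.
Phase lag φ = arctan(Cω/λ) = arctan(66.0/36.26) = 1.07 rad.
Time lag = φ / ω = 1.07 / 1.99×10^-7 = 5.36×10^6 s = 62.1 days.

62.1 days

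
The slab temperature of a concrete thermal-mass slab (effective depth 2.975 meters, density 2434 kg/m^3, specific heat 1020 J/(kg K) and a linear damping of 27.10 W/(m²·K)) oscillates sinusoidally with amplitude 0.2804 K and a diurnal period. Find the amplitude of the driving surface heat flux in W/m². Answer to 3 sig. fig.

151

Areal heat capacity C = ρ c_p D = 2434 × 1020 × 2.975 = 7.39×10^6 J m⁻² K⁻¹.
ω = 2π / 86400 s = 7.27×10^-5 s⁻¹.
√((Cω)² + λ²) = √((537)² + 27.10²) = 538 W/(m²·K).
F₀ = A × √((Cω)²+λ²) = 0.2804 × 538 = 151 W/m².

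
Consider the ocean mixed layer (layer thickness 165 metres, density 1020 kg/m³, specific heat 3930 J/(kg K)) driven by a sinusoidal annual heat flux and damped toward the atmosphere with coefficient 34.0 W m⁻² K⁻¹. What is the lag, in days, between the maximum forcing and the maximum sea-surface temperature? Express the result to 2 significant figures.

77 days

Areal heat capacity C = ρ c_p D = 1020 × 3930 × 165 = 6.61×10^8 J/(m^2 K).
ω = 2π / 3.15×10^7 s = 1.99×10^-7 s⁻¹.
Phase lag φ = arctan(Cω/λ) = arctan(132/34.0) = 1.32 rad.
Time lag = φ / ω = 1.32 / 1.99×10^-7 = 6.62×10^6 s = 76.6 days.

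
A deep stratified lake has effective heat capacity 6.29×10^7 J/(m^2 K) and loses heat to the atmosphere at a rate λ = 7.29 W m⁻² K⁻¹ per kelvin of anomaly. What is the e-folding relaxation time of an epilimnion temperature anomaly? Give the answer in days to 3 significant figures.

99.9 days

Areal heat capacity C = 6.29×10^7 J/(m^2 K) (given).
Relaxation time τ = C / λ = 6.29×10^7 / 7.29 = 8.63×10^6 s.
In days: 8.63×10^6 s / (86400 s/day) = 99.9 days.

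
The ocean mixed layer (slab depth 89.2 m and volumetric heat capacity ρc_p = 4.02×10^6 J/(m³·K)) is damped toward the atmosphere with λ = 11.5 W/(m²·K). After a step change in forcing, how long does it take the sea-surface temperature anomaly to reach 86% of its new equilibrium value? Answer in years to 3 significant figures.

1.94 years

Areal heat capacity C = ρc_p × D = 4.02×10^6 × 89.2 = 3.59×10^8 J/(m²·K).
τ = C / λ = 3.59×10^8 / 11.5 = 3.12×10^7 s.
Fraction reached: 1 − e^(−t/τ) = 0.86 ⇒ t = −τ ln(1 − 0.86) = τ × 1.97.
t = 6.13×10^7 s = 1.94 years.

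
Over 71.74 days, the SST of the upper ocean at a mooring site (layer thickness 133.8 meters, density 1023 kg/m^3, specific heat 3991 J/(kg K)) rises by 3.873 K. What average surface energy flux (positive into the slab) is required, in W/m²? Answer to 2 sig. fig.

Areal heat capacity C = ρ c_p D = 1023 × 3991 × 133.8 = 5.46×10^8 J m⁻² K⁻¹.
Required heat per unit area: Q = C ΔT = 5.46×10^8 × 3.873 = 2.12×10^9 J/m².
Flux F = Q / Δt = 2.12×10^9 / 6.20×10^6 s = 341 W/m².

340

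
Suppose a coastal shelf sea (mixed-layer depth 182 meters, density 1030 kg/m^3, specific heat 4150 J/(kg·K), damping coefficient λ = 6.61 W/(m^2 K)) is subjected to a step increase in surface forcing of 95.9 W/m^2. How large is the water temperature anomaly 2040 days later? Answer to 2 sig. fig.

Areal heat capacity C = ρ c_p D = 1030 × 4150 × 182 = 7.78×10^8 J/(m^2 K).
τ = C / λ = 7.78×10^8 / 6.61 = 1.18×10^8 s.
Equilibrium anomaly ΔT_eq = F / λ = 95.9 / 6.61 = 14.5 K.
t = 2040 days = 1.76×10^8 s, so t/τ = 1.50.
ΔT(t) = ΔT_eq (1 − e^(−t/τ)) = 14.5 × (1 − e^−1.50) = 11.3 K.

11 K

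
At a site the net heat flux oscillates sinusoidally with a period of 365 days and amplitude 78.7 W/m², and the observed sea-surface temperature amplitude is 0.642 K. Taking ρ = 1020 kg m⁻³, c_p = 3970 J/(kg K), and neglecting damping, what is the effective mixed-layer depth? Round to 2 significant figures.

ω = 2π / 3.15×10^7 s = 1.99×10^-7 s⁻¹.
Required C = F₀ / (A ω) = 78.7 / (0.642 × 1.99×10^-7) = 6.15×10^8 J/(m²·K).
D = C / (ρ c_p) = 6.15×10^8 / (1020 × 3970) = 152 m.

150 m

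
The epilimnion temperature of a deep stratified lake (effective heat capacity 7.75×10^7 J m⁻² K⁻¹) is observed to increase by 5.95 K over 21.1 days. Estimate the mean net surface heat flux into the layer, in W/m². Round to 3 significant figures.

253

Areal heat capacity C = 7.75×10^7 J m⁻² K⁻¹ (given).
Required heat per unit area: Q = C ΔT = 7.75×10^7 × 5.95 = 4.61×10^8 J/m².
Flux F = Q / Δt = 4.61×10^8 / 1.82×10^6 s = 253 W/m².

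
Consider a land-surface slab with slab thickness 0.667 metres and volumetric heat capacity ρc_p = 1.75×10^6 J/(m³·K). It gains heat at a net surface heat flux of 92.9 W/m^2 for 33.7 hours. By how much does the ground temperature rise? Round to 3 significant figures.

Areal heat capacity C = ρc_p × D = 1.75×10^6 × 0.667 = 1.17×10^6 J/(m^2 K).
Net heat input Q = F Δt = 92.9 × (33.7 hours × 3600 s/hour) = 1.13×10^7 J/m².
ΔT = Q / C = 1.13×10^7 / 1.17×10^6 = 9.66 K.

9.66 K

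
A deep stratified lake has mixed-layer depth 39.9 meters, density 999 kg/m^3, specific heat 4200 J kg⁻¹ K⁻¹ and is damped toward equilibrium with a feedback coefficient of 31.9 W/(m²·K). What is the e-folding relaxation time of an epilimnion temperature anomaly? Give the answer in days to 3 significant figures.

Areal heat capacity C = ρ c_p D = 999 × 4200 × 39.9 = 1.67×10^8 J/(m²·K).
Relaxation time τ = C / λ = 1.67×10^8 / 31.9 = 5.25×10^6 s.
In days: 5.25×10^6 s / (86400 s/day) = 60.7 days.

60.7 days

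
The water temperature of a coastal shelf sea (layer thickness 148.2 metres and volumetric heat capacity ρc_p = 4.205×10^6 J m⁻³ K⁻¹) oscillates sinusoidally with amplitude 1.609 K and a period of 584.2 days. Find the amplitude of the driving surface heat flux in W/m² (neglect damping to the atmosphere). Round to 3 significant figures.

125

Areal heat capacity C = ρc_p × D = 4.205×10^6 × 148.2 = 6.23×10^8 J m⁻² K⁻¹.
ω = 2π / 5.05×10^7 s = 1.24×10^-7 s⁻¹.
Cω = 6.23×10^8 × 1.24×10^-7 = 77.6 W/(m²·K).
F₀ = A × Cω = 1.609 × 77.6 = 125 W/m².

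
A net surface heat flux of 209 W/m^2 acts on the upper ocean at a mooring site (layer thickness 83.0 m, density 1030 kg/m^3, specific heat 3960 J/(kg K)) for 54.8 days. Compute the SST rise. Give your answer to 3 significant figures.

2.92 K

Areal heat capacity C = ρ c_p D = 1030 × 3960 × 83.0 = 3.39×10^8 J/(m^2 K).
Net heat input Q = F Δt = 209 × (54.8 days × 86400 s/day) = 9.90×10^8 J/m².
ΔT = Q / C = 9.90×10^8 / 3.39×10^8 = 2.92 K.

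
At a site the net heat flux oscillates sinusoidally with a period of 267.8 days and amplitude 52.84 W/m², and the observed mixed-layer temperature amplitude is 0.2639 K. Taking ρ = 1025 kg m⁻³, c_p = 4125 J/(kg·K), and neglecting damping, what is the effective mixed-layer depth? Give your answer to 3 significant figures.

174 m

ω = 2π / 2.31×10^7 s = 2.72×10^-7 s⁻¹.
Required C = F₀ / (A ω) = 52.84 / (0.2639 × 2.72×10^-7) = 7.37×10^8 J/(m²·K).
D = C / (ρ c_p) = 7.37×10^8 / (1025 × 4125) = 174 m.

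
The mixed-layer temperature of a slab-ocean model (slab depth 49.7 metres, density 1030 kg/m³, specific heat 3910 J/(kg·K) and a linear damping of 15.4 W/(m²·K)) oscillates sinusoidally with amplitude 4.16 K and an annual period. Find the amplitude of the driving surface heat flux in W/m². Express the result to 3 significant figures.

178

Areal heat capacity C = ρ c_p D = 1030 × 3910 × 49.7 = 2.00×10^8 J/(m²·K).
ω = 2π / 3.15×10^7 s = 1.99×10^-7 s⁻¹.
√((Cω)² + λ²) = √((39.9)² + 15.4²) = 42.7 W/(m²·K).
F₀ = A × √((Cω)²+λ²) = 4.16 × 42.7 = 178 W/m².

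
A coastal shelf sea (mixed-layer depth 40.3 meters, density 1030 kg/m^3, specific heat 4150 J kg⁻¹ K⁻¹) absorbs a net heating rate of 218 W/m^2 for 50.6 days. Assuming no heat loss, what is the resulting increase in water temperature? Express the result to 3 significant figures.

Areal heat capacity C = ρ c_p D = 1030 × 4150 × 40.3 = 1.72×10^8 J/(m^2 K).
Net heat input Q = F Δt = 218 × (50.6 days × 86400 s/day) = 9.53×10^8 J/m².
ΔT = Q / C = 9.53×10^8 / 1.72×10^8 = 5.53 K.

5.53 K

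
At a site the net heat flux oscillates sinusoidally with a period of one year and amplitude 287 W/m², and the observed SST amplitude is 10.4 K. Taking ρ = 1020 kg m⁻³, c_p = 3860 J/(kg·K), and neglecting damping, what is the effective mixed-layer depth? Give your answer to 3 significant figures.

35.2 m

ω = 2π / 3.15×10^7 s = 1.99×10^-7 s⁻¹.
Required C = F₀ / (A ω) = 287 / (10.4 × 1.99×10^-7) = 1.39×10^8 J/(m²·K).
D = C / (ρ c_p) = 1.39×10^8 / (1020 × 3860) = 35.2 m.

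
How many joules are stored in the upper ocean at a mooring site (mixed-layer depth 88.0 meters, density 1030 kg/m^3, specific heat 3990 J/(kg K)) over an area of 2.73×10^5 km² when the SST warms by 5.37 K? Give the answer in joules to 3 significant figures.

5.30×10^20 J

Areal heat capacity C = ρ c_p D = 1030 × 3990 × 88.0 = 3.62×10^8 J/(m²·K).
Heat per unit area: q = C ΔT = 3.62×10^8 × 5.37 = 1.94×10^9 J/m².
Total heat: Q = q × A = 1.94×10^9 × (2.73×10^5 × 10⁶ m²) = 5.30×10^20 J.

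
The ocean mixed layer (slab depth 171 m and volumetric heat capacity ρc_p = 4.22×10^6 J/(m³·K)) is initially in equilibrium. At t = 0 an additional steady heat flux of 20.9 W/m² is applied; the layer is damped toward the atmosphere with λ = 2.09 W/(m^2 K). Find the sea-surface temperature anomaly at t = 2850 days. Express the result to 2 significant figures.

Areal heat capacity C = ρc_p × D = 4.22×10^6 × 171 = 7.22×10^8 J m⁻² K⁻¹.
τ = C / λ = 7.22×10^8 / 2.09 = 3.45×10^8 s.
Equilibrium anomaly ΔT_eq = F / λ = 20.9 / 2.09 = 10.0 K.
t = 2850 days = 2.46×10^8 s, so t/τ = 0.713.
ΔT(t) = ΔT_eq (1 − e^(−t/τ)) = 10.0 × (1 − e^−0.713) = 5.10 K.

5.1 K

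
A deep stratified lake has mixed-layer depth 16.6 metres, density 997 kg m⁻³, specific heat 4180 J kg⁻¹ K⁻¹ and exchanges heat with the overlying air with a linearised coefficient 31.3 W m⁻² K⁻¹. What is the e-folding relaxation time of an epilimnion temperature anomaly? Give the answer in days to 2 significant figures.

Areal heat capacity C = ρ c_p D = 997 × 4180 × 16.6 = 6.92×10^7 J/(m²·K).
Relaxation time τ = C / λ = 6.92×10^7 / 31.3 = 2.21×10^6 s.
In days: 2.21×10^6 s / (86400 s/day) = 25.6 days.

26 days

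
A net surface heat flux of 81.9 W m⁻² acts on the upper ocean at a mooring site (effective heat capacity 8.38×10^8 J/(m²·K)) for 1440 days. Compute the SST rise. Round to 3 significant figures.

12.2 K

Areal heat capacity C = 8.38×10^8 J/(m²·K) (given).
Net heat input Q = F Δt = 81.9 × (1440 days × 86400 s/day) = 1.02×10^10 J/m².
ΔT = Q / C = 1.02×10^10 / 8.38×10^8 = 12.2 K.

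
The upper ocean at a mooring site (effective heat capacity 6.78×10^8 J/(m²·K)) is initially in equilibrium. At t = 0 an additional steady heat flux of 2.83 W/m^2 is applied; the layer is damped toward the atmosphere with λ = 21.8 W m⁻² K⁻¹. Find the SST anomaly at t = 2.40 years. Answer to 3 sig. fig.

Areal heat capacity C = 6.78×10^8 J/(m²·K) (given).
τ = C / λ = 6.78×10^8 / 21.8 = 3.11×10^7 s.
Equilibrium anomaly ΔT_eq = F / λ = 2.83 / 21.8 = 0.130 K.
t = 2.40 years = 7.57×10^7 s, so t/τ = 2.44.
ΔT(t) = ΔT_eq (1 − e^(−t/τ)) = 0.130 × (1 − e^−2.44) = 0.118 K.

0.118 K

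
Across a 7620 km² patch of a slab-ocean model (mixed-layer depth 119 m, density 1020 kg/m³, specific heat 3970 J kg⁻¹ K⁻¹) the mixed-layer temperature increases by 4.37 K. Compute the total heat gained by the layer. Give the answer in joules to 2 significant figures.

Areal heat capacity C = ρ c_p D = 1020 × 3970 × 119 = 4.82×10^8 J/(m^2 K).
Heat per unit area: q = C ΔT = 4.82×10^8 × 4.37 = 2.11×10^9 J/m².
Total heat: Q = q × A = 2.11×10^9 × (7620 × 10⁶ m²) = 1.60×10^19 J.

1.6×10^19 J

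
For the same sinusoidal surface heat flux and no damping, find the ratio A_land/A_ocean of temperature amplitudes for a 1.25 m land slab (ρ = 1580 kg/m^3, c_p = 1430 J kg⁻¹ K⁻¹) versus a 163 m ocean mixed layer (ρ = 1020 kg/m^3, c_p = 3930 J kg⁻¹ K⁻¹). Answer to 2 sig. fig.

C_ocean = 1020 × 3930 × 163 = 6.53×10^8 J/(m²·K).
C_land = 1580 × 1430 × 1.25 = 2.82×10^6 J/(m²·K).
Undamped amplitude ∝ 1/C, so A_land/A_ocean = C_ocean/C_land = 231.

230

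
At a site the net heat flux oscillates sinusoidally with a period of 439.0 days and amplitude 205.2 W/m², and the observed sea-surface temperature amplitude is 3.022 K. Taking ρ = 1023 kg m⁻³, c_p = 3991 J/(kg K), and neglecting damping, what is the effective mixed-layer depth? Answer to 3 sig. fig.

ω = 2π / 3.79×10^7 s = 1.66×10^-7 s⁻¹.
Required C = F₀ / (A ω) = 205.2 / (3.022 × 1.66×10^-7) = 4.10×10^8 J/(m²·K).
D = C / (ρ c_p) = 4.10×10^8 / (1023 × 3991) = 100 m.

100 m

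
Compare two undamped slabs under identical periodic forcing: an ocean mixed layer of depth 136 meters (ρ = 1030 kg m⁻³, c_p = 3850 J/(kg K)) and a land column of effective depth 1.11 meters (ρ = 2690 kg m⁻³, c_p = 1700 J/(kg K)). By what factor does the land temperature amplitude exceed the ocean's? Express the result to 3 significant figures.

106

C_ocean = 1030 × 3850 × 136 = 5.39×10^8 J/(m²·K).
C_land = 2690 × 1700 × 1.11 = 5.08×10^6 J/(m²·K).
Undamped amplitude ∝ 1/C, so A_land/A_ocean = C_ocean/C_land = 106.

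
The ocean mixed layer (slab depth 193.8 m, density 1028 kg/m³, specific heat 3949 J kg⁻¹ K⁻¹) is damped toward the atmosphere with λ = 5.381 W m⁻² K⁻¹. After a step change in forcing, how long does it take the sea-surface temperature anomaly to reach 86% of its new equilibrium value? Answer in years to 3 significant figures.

Areal heat capacity C = ρ c_p D = 1028 × 3949 × 193.8 = 7.87×10^8 J/(m²·K).
τ = C / λ = 7.87×10^8 / 5.381 = 1.46×10^8 s.
Fraction reached: 1 − e^(−t/τ) = 0.86 ⇒ t = −τ ln(1 − 0.86) = τ × 1.97.
t = 2.87×10^8 s = 9.11 years.

9.11 years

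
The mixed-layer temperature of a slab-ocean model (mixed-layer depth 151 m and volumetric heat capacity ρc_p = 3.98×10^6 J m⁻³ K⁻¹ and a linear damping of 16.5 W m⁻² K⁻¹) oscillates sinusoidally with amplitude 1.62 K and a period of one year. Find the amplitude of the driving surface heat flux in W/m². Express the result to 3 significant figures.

196

Areal heat capacity C = ρc_p × D = 3.98×10^6 × 151 = 6.01×10^8 J m⁻² K⁻¹.
ω = 2π / 3.15×10^7 s = 1.99×10^-7 s⁻¹.
√((Cω)² + λ²) = √((120)² + 16.5²) = 121 W/(m²·K).
F₀ = A × √((Cω)²+λ²) = 1.62 × 121 = 196 W/m².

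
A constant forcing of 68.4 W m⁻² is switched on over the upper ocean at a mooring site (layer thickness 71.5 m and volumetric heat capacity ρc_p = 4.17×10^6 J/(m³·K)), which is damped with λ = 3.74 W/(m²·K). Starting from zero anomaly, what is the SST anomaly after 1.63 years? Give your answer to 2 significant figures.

8.7 K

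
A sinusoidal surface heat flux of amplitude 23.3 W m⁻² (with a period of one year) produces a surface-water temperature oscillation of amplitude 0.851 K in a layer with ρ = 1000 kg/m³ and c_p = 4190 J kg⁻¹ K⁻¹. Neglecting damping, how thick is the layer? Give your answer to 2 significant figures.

33 m

ω = 2π / 3.15×10^7 s = 1.99×10^-7 s⁻¹.
Required C = F₀ / (A ω) = 23.3 / (0.851 × 1.99×10^-7) = 1.37×10^8 J/(m²·K).
D = C / (ρ c_p) = 1.37×10^8 / (1000 × 4190) = 32.8 m.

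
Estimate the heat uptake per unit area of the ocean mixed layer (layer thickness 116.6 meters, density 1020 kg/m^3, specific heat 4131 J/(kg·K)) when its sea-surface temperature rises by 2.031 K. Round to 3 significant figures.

Areal heat capacity C = ρ c_p D = 1020 × 4131 × 116.6 = 4.91×10^8 J m⁻² K⁻¹.
ΔQ = C ΔT = 4.91×10^8 × 2.031 = 9.98×10^8 J/m².

9.98×10^8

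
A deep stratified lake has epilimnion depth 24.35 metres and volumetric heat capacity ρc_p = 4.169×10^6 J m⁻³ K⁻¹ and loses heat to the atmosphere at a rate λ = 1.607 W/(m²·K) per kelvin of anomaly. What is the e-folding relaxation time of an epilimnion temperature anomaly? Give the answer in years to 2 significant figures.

2.0 years

Areal heat capacity C = ρc_p × D = 4.169×10^6 × 24.35 = 1.02×10^8 J/(m²·K).
Relaxation time τ = C / λ = 1.02×10^8 / 1.607 = 6.32×10^7 s.
In years: 6.32×10^7 s / (3.156×10^7 s/year) = 2.00 years.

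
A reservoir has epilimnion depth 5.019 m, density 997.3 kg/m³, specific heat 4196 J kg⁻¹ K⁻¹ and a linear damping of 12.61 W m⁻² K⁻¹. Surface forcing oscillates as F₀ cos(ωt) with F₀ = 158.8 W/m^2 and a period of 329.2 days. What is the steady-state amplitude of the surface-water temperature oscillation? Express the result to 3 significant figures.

Areal heat capacity C = ρ c_p D = 997.3 × 4196 × 5.019 = 2.10×10^7 J m⁻² K⁻¹.
Angular frequency ω = 2π / T = 2π / 2.84×10^7 s = 2.21×10^-7 s⁻¹.
√((Cω)² + λ²) = √((4.64)² + 12.61²) = 13.4 W/(m²·K).
Amplitude A = F₀ / √((Cω)²+λ²) = 158.8 / 13.4 = 11.8 K.

11.8 K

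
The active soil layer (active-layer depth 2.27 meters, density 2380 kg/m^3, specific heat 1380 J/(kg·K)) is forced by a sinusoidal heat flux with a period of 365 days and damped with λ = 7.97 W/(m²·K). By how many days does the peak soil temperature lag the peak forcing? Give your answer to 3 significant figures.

10.7 days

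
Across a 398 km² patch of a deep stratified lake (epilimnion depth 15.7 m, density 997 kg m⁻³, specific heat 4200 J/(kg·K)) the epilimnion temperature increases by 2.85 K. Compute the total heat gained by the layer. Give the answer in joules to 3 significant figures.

Areal heat capacity C = ρ c_p D = 997 × 4200 × 15.7 = 6.57×10^7 J/(m^2 K).
Heat per unit area: q = C ΔT = 6.57×10^7 × 2.85 = 1.87×10^8 J/m².
Total heat: Q = q × A = 1.87×10^8 × (398 × 10⁶ m²) = 7.46×10^16 J.

7.46×10^16 J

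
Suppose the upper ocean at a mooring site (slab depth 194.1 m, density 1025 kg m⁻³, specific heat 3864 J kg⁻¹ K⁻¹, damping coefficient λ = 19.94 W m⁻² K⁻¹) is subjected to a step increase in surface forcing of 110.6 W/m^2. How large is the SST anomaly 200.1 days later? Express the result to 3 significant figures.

Areal heat capacity C = ρ c_p D = 1025 × 3864 × 194.1 = 7.69×10^8 J/(m^2 K).
τ = C / λ = 7.69×10^8 / 19.94 = 3.86×10^7 s.
Equilibrium anomaly ΔT_eq = F / λ = 110.6 / 19.94 = 5.55 K.
t = 200.1 days = 1.73×10^7 s, so t/τ = 0.448.
ΔT(t) = ΔT_eq (1 − e^(−t/τ)) = 5.55 × (1 − e^−0.448) = 2.00 K.

2.00 K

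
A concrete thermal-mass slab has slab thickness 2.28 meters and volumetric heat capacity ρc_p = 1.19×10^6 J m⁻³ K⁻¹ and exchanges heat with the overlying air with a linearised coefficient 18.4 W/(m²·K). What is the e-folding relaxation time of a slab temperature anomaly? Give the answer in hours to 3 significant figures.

41.0 hours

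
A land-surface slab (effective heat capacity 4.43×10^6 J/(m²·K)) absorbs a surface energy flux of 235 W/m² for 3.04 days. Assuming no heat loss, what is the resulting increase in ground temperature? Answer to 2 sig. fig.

14 K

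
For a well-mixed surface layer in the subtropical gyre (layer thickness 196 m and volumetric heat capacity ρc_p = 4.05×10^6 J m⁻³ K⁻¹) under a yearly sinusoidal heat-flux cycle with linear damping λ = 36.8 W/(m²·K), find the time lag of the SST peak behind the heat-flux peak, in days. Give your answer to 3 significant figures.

78.0 days

Areal heat capacity C = ρc_p × D = 4.05×10^6 × 196 = 7.94×10^8 J/(m²·K).
ω = 2π / 3.15×10^7 s = 1.99×10^-7 s⁻¹.
Phase lag φ = arctan(Cω/λ) = arctan(158/36.8) = 1.34 rad.
Time lag = φ / ω = 1.34 / 1.99×10^-7 = 6.74×10^6 s = 78.0 days.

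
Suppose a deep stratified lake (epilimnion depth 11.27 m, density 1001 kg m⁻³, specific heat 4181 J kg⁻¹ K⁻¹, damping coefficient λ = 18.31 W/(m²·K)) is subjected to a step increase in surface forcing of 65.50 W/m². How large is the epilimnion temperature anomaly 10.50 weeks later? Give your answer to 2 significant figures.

Areal heat capacity C = ρ c_p D = 1001 × 4181 × 11.27 = 4.72×10^7 J/(m^2 K).
τ = C / λ = 4.72×10^7 / 18.31 = 2.58×10^6 s.
Equilibrium anomaly ΔT_eq = F / λ = 65.50 / 18.31 = 3.58 K.
t = 10.50 weeks = 6.35×10^6 s, so t/τ = 2.47.
ΔT(t) = ΔT_eq (1 − e^(−t/τ)) = 3.58 × (1 − e^−2.47) = 3.27 K.

3.3 K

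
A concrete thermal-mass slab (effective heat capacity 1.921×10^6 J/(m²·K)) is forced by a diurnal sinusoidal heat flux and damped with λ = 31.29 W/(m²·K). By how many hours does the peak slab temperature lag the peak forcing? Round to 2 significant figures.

5.2 hours

Areal heat capacity C = 1.921×10^6 J/(m²·K) (given).
ω = 2π / 86400 s = 7.27×10^-5 s⁻¹.
Phase lag φ = arctan(Cω/λ) = arctan(140/31.29) = 1.35 rad.
Time lag = φ / ω = 1.35 / 7.27×10^-5 = 18600 s = 5.16 hours.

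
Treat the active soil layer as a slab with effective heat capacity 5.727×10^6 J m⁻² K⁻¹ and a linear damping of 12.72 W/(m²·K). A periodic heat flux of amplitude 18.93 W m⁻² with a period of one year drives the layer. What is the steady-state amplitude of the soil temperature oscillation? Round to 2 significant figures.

Areal heat capacity C = 5.727×10^6 J m⁻² K⁻¹ (given).
Angular frequency ω = 2π / T = 2π / 3.15×10^7 s = 1.99×10^-7 s⁻¹.
√((Cω)² + λ²) = √((1.14)² + 12.72²) = 12.8 W/(m²·K).
Amplitude A = F₀ / √((Cω)²+λ²) = 18.93 / 12.8 = 1.48 K.

1.5 K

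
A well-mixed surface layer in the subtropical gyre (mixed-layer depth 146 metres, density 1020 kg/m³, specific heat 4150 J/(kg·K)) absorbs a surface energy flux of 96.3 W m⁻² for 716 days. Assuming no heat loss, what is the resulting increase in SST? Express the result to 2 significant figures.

9.6 K

Areal heat capacity C = ρ c_p D = 1020 × 4150 × 146 = 6.18×10^8 J/(m^2 K).
Net heat input Q = F Δt = 96.3 × (716 days × 86400 s/day) = 5.96×10^9 J/m².
ΔT = Q / C = 5.96×10^9 / 6.18×10^8 = 9.64 K.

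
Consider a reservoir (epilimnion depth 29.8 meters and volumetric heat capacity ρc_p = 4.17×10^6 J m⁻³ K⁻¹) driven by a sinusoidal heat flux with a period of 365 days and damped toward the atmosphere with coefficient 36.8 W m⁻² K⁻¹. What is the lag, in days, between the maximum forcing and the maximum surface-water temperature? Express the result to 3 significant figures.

Areal heat capacity C = ρc_p × D = 4.17×10^6 × 29.8 = 1.24×10^8 J/(m²·K).
ω = 2π / 3.15×10^7 s = 1.99×10^-7 s⁻¹.
Phase lag φ = arctan(Cω/λ) = arctan(24.8/36.8) = 0.592 rad.
Time lag = φ / ω = 0.592 / 1.99×10^-7 = 2.97×10^6 s = 34.4 days.

34.4 days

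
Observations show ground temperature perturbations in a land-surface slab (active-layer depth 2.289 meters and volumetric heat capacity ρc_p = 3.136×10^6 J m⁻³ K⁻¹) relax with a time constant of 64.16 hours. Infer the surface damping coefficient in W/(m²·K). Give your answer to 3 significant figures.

Areal heat capacity C = ρc_p × D = 3.136×10^6 × 2.289 = 7.18×10^6 J m⁻² K⁻¹.
τ = 64.16 hours = 2.31×10^5 s.
λ = C / τ = 7.18×10^6 / 2.31×10^5 = 31.1 W/(m²·K).

31.1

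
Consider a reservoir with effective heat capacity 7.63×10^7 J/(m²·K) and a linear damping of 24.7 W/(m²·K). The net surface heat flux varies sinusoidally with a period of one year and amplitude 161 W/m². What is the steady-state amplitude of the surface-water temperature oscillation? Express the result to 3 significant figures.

Areal heat capacity C = 7.63×10^7 J/(m²·K) (given).
Angular frequency ω = 2π / T = 2π / 3.15×10^7 s = 1.99×10^-7 s⁻¹.
√((Cω)² + λ²) = √((15.2)² + 24.7²) = 29.0 W/(m²·K).
Amplitude A = F₀ / √((Cω)²+λ²) = 161 / 29.0 = 5.55 K.

5.55 K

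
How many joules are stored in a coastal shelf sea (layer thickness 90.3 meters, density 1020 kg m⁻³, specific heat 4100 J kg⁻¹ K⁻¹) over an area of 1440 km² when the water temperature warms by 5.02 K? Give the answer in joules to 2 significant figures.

Areal heat capacity C = ρ c_p D = 1020 × 4100 × 90.3 = 3.78×10^8 J m⁻² K⁻¹.
Heat per unit area: q = C ΔT = 3.78×10^8 × 5.02 = 1.90×10^9 J/m².
Total heat: Q = q × A = 1.90×10^9 × (1440 × 10⁶ m²) = 2.73×10^18 J.

2.7×10^18 J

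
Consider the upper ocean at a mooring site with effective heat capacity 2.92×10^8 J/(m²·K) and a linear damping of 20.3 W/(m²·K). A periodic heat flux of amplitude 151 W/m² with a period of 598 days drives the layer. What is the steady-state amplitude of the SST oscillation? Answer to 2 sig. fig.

Areal heat capacity C = 2.92×10^8 J/(m²·K) (given).
Angular frequency ω = 2π / T = 2π / 5.17×10^7 s = 1.22×10^-7 s⁻¹.
√((Cω)² + λ²) = √((35.5)² + 20.3²) = 40.9 W/(m²·K).
Amplitude A = F₀ / √((Cω)²+λ²) = 151 / 40.9 = 3.69 K.

3.7 K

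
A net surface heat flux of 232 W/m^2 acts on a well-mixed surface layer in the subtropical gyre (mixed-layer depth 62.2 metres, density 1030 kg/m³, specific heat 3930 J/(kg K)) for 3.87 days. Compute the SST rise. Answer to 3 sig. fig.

Areal heat capacity C = ρ c_p D = 1030 × 3930 × 62.2 = 2.52×10^8 J/(m^2 K).
Net heat input Q = F Δt = 232 × (3.87 days × 86400 s/day) = 7.76×10^7 J/m².
ΔT = Q / C = 7.76×10^7 / 2.52×10^8 = 0.308 K.

0.308 K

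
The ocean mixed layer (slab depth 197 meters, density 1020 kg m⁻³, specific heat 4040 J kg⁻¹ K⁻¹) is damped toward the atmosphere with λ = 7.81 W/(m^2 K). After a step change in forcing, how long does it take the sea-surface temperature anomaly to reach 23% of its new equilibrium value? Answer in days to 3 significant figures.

Areal heat capacity C = ρ c_p D = 1020 × 4040 × 197 = 8.12×10^8 J/(m²·K).
τ = C / λ = 8.12×10^8 / 7.81 = 1.04×10^8 s.
Fraction reached: 1 − e^(−t/τ) = 0.23 ⇒ t = −τ ln(1 − 0.23) = τ × 0.261.
t = 2.72×10^7 s = 314 days.

314 days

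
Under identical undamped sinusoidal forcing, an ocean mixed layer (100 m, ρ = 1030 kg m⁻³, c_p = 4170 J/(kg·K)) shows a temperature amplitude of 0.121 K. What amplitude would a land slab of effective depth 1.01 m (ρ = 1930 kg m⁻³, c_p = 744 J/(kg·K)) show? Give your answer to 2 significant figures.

36 K

C_ocean = 4.30×10^8 J/(m²·K); C_land = 1.45×10^6 J/(m²·K).
A ∝ 1/C ⇒ A_land = A_ocean × C_ocean/C_land = 0.121 × 296 = 35.8 K.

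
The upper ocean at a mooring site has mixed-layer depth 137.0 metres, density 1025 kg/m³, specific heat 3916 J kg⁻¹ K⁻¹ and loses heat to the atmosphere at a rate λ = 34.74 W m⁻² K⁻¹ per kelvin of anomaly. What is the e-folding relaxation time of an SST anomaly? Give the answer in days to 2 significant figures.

Areal heat capacity C = ρ c_p D = 1025 × 3916 × 137.0 = 5.50×10^8 J/(m²·K).
Relaxation time τ = C / λ = 5.50×10^8 / 34.74 = 1.58×10^7 s.
In days: 1.58×10^7 s / (86400 s/day) = 183 days.

180 days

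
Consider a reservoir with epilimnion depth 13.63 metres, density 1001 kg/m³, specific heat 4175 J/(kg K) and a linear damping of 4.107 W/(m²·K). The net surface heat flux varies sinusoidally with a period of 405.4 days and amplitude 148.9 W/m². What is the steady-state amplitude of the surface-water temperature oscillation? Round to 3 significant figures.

13.5 K

Areal heat capacity C = ρ c_p D = 1001 × 4175 × 13.63 = 5.70×10^7 J/(m²·K).
Angular frequency ω = 2π / T = 2π / 3.50×10^7 s = 1.79×10^-7 s⁻¹.
√((Cω)² + λ²) = √((10.2)² + 4.107²) = 11.0 W/(m²·K).
Amplitude A = F₀ / √((Cω)²+λ²) = 148.9 / 11.0 = 13.5 K.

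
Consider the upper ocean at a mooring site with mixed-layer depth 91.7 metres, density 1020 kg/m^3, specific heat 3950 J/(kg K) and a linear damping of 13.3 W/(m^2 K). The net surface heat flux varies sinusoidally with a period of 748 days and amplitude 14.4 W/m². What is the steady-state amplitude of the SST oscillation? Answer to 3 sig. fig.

Areal heat capacity C = ρ c_p D = 1020 × 3950 × 91.7 = 3.69×10^8 J/(m^2 K).
Angular frequency ω = 2π / T = 2π / 6.46×10^7 s = 9.72×10^-8 s⁻¹.
√((Cω)² + λ²) = √((35.9)² + 13.3²) = 38.3 W/(m²·K).
Amplitude A = F₀ / √((Cω)²+λ²) = 14.4 / 38.3 = 0.376 K.

0.376 K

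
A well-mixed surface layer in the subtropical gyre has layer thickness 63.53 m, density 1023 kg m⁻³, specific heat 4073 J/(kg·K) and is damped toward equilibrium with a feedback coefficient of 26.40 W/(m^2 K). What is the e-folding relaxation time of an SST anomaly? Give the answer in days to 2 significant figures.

120 days

Areal heat capacity C = ρ c_p D = 1023 × 4073 × 63.53 = 2.65×10^8 J/(m²·K).
Relaxation time τ = C / λ = 2.65×10^8 / 26.40 = 1.00×10^7 s.
In days: 1.00×10^7 s / (86400 s/day) = 116 days.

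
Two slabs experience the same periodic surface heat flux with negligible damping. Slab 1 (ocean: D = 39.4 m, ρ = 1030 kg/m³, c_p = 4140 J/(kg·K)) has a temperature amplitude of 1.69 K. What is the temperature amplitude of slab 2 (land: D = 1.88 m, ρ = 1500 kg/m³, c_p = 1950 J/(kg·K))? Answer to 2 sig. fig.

C_ocean = 1.68×10^8 J/(m²·K); C_land = 5.50×10^6 J/(m²·K).
A ∝ 1/C ⇒ A_land = A_ocean × C_ocean/C_land = 1.69 × 30.6 = 51.6 K.

52 K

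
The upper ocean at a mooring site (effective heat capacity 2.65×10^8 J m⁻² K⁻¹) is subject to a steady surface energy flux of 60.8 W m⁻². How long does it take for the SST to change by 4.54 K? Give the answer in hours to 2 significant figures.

5500 hours

Areal heat capacity C = 2.65×10^8 J m⁻² K⁻¹ (given).
Time required: Δt = C ΔT / F = 2.65×10^8 × 4.54 / 60.8 = 1.98×10^7 s.
In hours: 1.98×10^7 s / (3600 s/hour) = 5500 hours.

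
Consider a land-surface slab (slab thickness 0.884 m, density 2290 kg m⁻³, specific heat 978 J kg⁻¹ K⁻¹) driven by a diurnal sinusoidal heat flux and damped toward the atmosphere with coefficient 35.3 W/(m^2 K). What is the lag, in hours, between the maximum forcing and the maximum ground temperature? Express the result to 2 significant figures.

5.1 hours

Areal heat capacity C = ρ c_p D = 2290 × 978 × 0.884 = 1.98×10^6 J m⁻² K⁻¹.
ω = 2π / 86400 s = 7.27×10^-5 s⁻¹.
Phase lag φ = arctan(Cω/λ) = arctan(144/35.3) = 1.33 rad.
Time lag = φ / ω = 1.33 / 7.27×10^-5 = 18300 s = 5.08 hours.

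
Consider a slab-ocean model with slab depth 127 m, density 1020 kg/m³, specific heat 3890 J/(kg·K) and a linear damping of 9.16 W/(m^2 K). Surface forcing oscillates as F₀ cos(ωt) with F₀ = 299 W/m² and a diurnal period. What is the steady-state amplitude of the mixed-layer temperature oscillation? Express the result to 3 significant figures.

Areal heat capacity C = ρ c_p D = 1020 × 3890 × 127 = 5.04×10^8 J/(m²·K).
Angular frequency ω = 2π / T = 2π / 86400 s = 7.27×10^-5 s⁻¹.
√((Cω)² + λ²) = √((36600)² + 9.16²) = 36600 W/(m²·K).
Amplitude A = F₀ / √((Cω)²+λ²) = 299 / 36600 = 0.00816 K.

0.00816 K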